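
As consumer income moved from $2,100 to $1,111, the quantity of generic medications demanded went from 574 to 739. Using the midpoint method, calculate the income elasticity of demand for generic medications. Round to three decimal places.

%ΔQ = (739 − 574)/[(574+739)/2] = 165/656.5 ≈ 0.2513.
%ΔI = (1,111 − 2,100)/[(2,100+1,111)/2] = -989/1605.5 ≈ -0.6160.
E_I = %ΔQ/%ΔI ≈ -0.408.
E_I < 0: inferior good.

-0.408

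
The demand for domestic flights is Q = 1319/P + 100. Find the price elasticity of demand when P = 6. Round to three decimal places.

At P = 6, Q = 319.8333.
dQ/dP = −1319/P² = −36.6389.
Point elasticity E = (dQ/dP)·(P/Q) = -36.6389 × 6/319.8333 ≈ -0.687.
|E| < 1, so demand is inelastic at this price.

-0.687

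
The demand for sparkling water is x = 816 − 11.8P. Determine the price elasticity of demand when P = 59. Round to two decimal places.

At P = 59, x = 119.8.
dx/dP = −11.8.
Point elasticity E = (dx/dP)·(P/x) = -11.8 × 59/119.8 ≈ -5.81.
|E| > 1, so demand is elastic at this price.

-5.81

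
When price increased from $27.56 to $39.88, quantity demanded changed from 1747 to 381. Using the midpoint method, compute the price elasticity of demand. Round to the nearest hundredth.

%ΔQ = (381 − 1747)/[(1747 + 381)/2] = -1366/1064 ≈ -1.2838.
%ΔP = (39.88 − 27.56)/[(27.56 + 39.88)/2] = 12.32/33.72 ≈ 0.3654.
Arc elasticity E = %ΔQ/%ΔP ≈ -1.2838/0.3654 ≈ -3.51.
|E| > 1: demand is elastic over this range.

-3.51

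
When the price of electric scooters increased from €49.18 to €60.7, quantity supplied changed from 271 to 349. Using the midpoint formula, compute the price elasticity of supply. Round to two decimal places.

%ΔQ = (349 − 271)/[(271 + 349)/2] = 78/310 ≈ 0.2516.
%ΔP = (60.7 − 49.18)/[(49.18 + 60.7)/2] = 11.52/54.94 ≈ 0.2097.
Arc elasticity E = %ΔQ/%ΔP ≈ 0.2516/0.2097 ≈ 1.20.
|E| > 1: supply is elastic over this range.

1.20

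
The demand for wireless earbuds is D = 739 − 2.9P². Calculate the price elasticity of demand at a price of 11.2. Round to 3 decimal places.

At P = 11.2, D = 375.224.
dD/dP = −2·2.9·P = −64.96.
Point elasticity E = (dD/dP)·(P/D) = -64.96 × 11.2/375.224 ≈ -1.939.
|E| > 1, so demand is elastic at this price.

-1.939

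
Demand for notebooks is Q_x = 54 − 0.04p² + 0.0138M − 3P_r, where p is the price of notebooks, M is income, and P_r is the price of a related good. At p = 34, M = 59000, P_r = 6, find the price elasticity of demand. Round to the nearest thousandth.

At the given point, Q_x = 54 − 0.04(34)² + 0.0138(59000) − 3(6) = 54 − 46.24 + 814.2 − 18 = 803.96.
∂Q_x/∂p = −2·0.04·p = -2.72, so E_p = -2.72·(34/803.96) ≈ -0.115.
|E_p| < 1: demand is inelastic.

-0.115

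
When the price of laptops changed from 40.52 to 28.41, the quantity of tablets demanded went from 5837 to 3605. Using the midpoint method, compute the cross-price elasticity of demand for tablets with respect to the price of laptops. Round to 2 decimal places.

1.35

%ΔQ_x = (3605 − 5837)/[(5837+3605)/2] = -2232/4721 ≈ -0.4728.
%ΔP_y = (28.41 − 40.52)/[(40.52+28.41)/2] ≈ -0.3514.
E_xy = -0.4728/-0.3514 ≈ 1.35.
E_xy > 0, so tablets and laptops are substitutes.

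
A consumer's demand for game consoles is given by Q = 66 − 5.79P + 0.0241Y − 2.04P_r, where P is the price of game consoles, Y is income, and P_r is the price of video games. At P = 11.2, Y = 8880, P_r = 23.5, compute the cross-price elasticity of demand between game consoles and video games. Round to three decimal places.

Substituting, Q = 66 − 5.79(11.2) + 0.0241(8880) − 2.04(23.5) = 66 − 64.848 + 214.008 − 47.94 = 167.22.
∂Q/∂P_r = −2.04, so E_xy = -2.04·(23.5/167.22) ≈ -0.287.
E_xy < 0: the goods are complements.

-0.287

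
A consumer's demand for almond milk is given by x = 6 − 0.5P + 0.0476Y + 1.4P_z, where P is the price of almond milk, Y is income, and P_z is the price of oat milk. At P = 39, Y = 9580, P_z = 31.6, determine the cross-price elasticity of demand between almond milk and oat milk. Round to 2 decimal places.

0.09

x = 6 − 0.5(39) + 0.0476(9580) + 1.4(31.6) = 6 − 19.5 + 456.008 + 44.24 = 486.748.
∂x/∂P_z = +1.4, so E_xy = 1.4·(31.6/486.748) ≈ 0.09.
E_xy > 0: the goods are substitutes.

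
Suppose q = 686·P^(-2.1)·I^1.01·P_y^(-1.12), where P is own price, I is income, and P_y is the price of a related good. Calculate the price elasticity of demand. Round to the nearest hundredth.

-2.10

For a Cobb–Douglas (constant-elasticity) form q = A·P^α·…, the elasticity with respect to P equals the exponent α at every point.
Here the exponent on P is -2.1, so the price elasticity of demand is -2.10.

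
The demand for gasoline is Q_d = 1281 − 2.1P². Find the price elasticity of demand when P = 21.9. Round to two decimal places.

At P = 21.9, Q_d = 273.819.
dQ_d/dP = −2·2.1·P = −91.98.
Point elasticity E = (dQ_d/dP)·(P/Q_d) = -91.98 × 21.9/273.819 ≈ -7.36.
|E| > 1, so demand is elastic at this price.

-7.36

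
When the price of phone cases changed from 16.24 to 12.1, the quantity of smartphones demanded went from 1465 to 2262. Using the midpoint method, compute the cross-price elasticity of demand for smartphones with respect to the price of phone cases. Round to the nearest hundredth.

-1.46

%ΔQ_x = (2262 − 1465)/[(1465+2262)/2] = 797/1863.5 ≈ 0.4277.
%ΔP_y = (12.1 − 16.24)/[(16.24+12.1)/2] ≈ -0.2922.
E_xy = 0.4277/-0.2922 ≈ -1.46.
E_xy < 0, so smartphones and phone cases are complements.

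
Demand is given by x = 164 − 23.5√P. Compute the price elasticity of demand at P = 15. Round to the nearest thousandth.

At P = 15, x = 72.9849.
dx/dP = −23.5/(2√P) = −23.5/(2·3.873).
Point elasticity E = (dx/dP)·(P/x) = -3.0338 × 15/72.9849 ≈ -0.624.
|E| < 1, so demand is inelastic at this price.

-0.624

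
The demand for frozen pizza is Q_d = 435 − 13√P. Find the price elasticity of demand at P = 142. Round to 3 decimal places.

At P = 142, Q_d = 280.0871.
dQ_d/dP = −13/(2√P) = −13/(2·11.9164).
Point elasticity E = (dQ_d/dP)·(P/Q_d) = -0.5455 × 142/280.0871 ≈ -0.277.
|E| < 1, so demand is inelastic at this price.

-0.277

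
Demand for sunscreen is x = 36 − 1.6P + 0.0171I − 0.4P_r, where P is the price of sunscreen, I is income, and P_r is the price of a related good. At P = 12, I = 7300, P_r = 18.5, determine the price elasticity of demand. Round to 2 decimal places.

-0.14

First evaluate x: 36 − 1.6(12) + 0.0171(7300) − 0.4(18.5) = 36 − 19.2 + 124.83 − 7.4 = 134.23.
∂x/∂P = −1.6, so E_p = (−1.6)·(12/134.23) ≈ -0.14.
|E_p| < 1: demand is inelastic.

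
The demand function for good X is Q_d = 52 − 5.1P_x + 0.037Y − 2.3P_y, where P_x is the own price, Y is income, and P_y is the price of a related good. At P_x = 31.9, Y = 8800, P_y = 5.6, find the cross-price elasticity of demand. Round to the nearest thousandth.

-0.064

Q_d = 52 − 5.1(31.9) + 0.037(8800) − 2.3(5.6) = 52 − 162.69 + 325.6 − 12.88 = 202.03.
∂Q_d/∂P_y = −2.3, so E_xy = -2.3·(5.6/202.03) ≈ -0.064.
E_xy < 0: the goods are complements.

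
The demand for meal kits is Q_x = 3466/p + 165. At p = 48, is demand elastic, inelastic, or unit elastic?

At p = 48, Q_x = 237.2083.
dQ_x/dp = −3466/p² = −1.5043.
Point elasticity E = (dQ_x/dp)·(p/Q_x) = -1.5043 × 48/237.2083 ≈ -0.304.
|E| ≈ 0.304 < 1, so demand is inelastic.

inelastic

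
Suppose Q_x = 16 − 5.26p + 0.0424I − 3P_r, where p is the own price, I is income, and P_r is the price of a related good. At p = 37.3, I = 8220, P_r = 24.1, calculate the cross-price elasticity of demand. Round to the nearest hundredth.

First evaluate Q_x: 16 − 5.26(37.3) + 0.0424(8220) − 3(24.1) = 16 − 196.198 + 348.528 − 72.3 = 96.03.
∂Q_x/∂P_r = −3, so E_xy = -3·(24.1/96.03) ≈ -0.75.
E_xy < 0: the goods are complements.

-0.75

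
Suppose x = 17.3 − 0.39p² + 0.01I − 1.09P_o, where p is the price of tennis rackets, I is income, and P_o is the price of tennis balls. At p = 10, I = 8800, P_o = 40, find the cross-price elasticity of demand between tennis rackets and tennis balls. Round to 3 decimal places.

-1.921

x = 17.3 − 0.39(10)² + 0.01(8800) − 1.09(40) = 17.3 − 39 + 88 − 43.6 = 22.7.
∂x/∂P_o = −1.09, so E_xy = -1.09·(40/22.7) ≈ -1.921.
E_xy < 0: the goods are complements.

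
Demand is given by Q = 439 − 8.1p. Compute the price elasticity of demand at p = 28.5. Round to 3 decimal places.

-1.109

At p = 28.5, Q = 208.15.
dQ/dp = −8.1.
Point elasticity E = (dQ/dp)·(p/Q) = -8.1 × 28.5/208.15 ≈ -1.109.
|E| > 1, so demand is elastic at this price.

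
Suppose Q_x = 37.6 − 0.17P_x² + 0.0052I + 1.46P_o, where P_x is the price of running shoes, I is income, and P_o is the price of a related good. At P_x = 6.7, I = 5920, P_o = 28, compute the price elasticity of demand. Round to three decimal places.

Evaluating quantity at (P_x, I, P_o) gives Q_x = 37.6 − 0.17(6.7)² + 0.0052(5920) + 1.46(28) = 37.6 − 7.6313 + 30.784 + 40.88 = 101.6327.
∂Q_x/∂P_x = −2·0.17·P_x = -2.278, so E_p = -2.278·(6.7/101.6327) ≈ -0.150.
|E_p| < 1: demand is inelastic.

-0.150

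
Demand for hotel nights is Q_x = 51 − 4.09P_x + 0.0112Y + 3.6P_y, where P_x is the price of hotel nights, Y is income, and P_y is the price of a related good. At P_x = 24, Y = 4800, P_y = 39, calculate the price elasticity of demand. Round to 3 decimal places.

At the given point, Q_x = 51 − 4.09(24) + 0.0112(4800) + 3.6(39) = 51 − 98.16 + 53.76 + 140.4 = 147.
∂Q_x/∂P_x = −4.09, so E_p = (−4.09)·(24/147) ≈ -0.668.
|E_p| < 1: demand is inelastic.

-0.668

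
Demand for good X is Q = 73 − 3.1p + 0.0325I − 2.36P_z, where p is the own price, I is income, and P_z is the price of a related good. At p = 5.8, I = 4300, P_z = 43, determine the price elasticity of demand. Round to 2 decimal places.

-0.19

Substituting, Q = 73 − 3.1(5.8) + 0.0325(4300) − 2.36(43) = 73 − 17.98 + 139.75 − 101.48 = 93.29.
∂Q/∂p = −3.1, so E_p = (−3.1)·(5.8/93.29) ≈ -0.19.
|E_p| < 1: demand is inelastic.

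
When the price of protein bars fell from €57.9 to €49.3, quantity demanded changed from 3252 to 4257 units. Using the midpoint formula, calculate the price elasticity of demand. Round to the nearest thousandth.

-1.668

%Δq = (4257 − 3252)/[(3252 + 4257)/2] = 1005/3754.5 ≈ 0.2677.
%Δp = (49.3 − 57.9)/[(57.9 + 49.3)/2] = -8.6/53.6 ≈ -0.1604.
Arc elasticity E = %Δq/%Δp ≈ 0.2677/-0.1604 ≈ -1.668.
|E| > 1: demand is elastic over this range.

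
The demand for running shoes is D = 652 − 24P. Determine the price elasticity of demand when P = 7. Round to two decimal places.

-0.35

At P = 7, D = 484.
dD/dP = −24.
Point elasticity E = (dD/dP)·(P/D) = -24 × 7/484 ≈ -0.35.
|E| < 1, so demand is inelastic at this price.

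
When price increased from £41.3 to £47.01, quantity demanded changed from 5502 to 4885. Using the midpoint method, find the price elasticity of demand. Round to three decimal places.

-0.919

%Δq = (4885 − 5502)/[(5502 + 4885)/2] = -617/5193.5 ≈ -0.1188.
%ΔP = (47.01 − 41.3)/[(41.3 + 47.01)/2] = 5.71/44.155 ≈ 0.1293.
Arc elasticity E = %Δq/%ΔP ≈ -0.1188/0.1293 ≈ -0.919.
|E| < 1: demand is inelastic over this range.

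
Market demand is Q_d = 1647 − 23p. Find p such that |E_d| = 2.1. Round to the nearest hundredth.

48.51

Set −bp/(a − bp) = −2.1 ⇒ bp = 2.1(a − bp) ⇒ bp(1+2.1) = 2.1·a.
p = 2.1·1647/(23·3.1) ≈ 48.51.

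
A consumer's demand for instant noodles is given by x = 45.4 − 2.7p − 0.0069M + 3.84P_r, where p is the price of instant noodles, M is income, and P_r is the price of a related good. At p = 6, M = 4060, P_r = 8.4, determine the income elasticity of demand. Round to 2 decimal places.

-0.84

First evaluate x: 45.4 − 2.7(6) − 0.0069(4060) + 3.84(8.4) = 45.4 − 16.2 − 28.014 + 32.256 = 33.442.
∂x/∂M = −0.0069, so E_I = -0.0069·(4060/33.442) ≈ -0.84.
E_I < 0: inferior good.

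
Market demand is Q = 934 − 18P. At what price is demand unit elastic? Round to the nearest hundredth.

For linear demand Q = a − bP, E = −bP/(a − bP). |E| = 1 ⇒ bP = a − bP ⇒ P = a/(2b).
P = 934/(2·18) ≈ 25.94.

25.94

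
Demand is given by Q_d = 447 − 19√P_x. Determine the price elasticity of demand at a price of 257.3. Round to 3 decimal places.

-1.071

At P_x = 257.3, Q_d = 142.2291.
dQ_d/dP_x = −19/(2√P_x) = −19/(2·16.0406).
Point elasticity E = (dQ_d/dP_x)·(P_x/Q_d) = -0.5922 × 257.3/142.2291 ≈ -1.071.
|E| > 1, so demand is elastic at this price.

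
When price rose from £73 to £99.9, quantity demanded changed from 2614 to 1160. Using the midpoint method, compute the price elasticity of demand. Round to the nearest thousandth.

%Δq = (1160 − 2614)/[(2614 + 1160)/2] = -1454/1887 ≈ -0.7705.
%ΔP = (99.9 − 73)/[(73 + 99.9)/2] = 26.9/86.45 ≈ 0.3112.
Arc elasticity E = %Δq/%ΔP ≈ -0.7705/0.3112 ≈ -2.476.
|E| > 1: demand is elastic over this range.

-2.476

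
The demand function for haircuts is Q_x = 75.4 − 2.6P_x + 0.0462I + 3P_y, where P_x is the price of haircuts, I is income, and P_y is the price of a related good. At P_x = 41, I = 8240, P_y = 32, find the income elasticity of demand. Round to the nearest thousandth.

Substituting, Q_x = 75.4 − 2.6(41) + 0.0462(8240) + 3(32) = 75.4 − 106.6 + 380.688 + 96 = 445.488.
∂Q_x/∂I = +0.0462, so E_I = 0.0462·(8240/445.488) ≈ 0.855.
E_I ∈ (0,1): normal good (necessity).

0.855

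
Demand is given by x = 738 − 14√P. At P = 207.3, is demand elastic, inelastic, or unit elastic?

inelastic

At P = 207.3, x = 536.4292.
dx/dP = −14/(2√P) = −14/(2·14.3979).
Point elasticity E = (dx/dP)·(P/x) = -0.4862 × 207.3/536.4292 ≈ -0.188.
|E| ≈ 0.188 < 1, so demand is inelastic.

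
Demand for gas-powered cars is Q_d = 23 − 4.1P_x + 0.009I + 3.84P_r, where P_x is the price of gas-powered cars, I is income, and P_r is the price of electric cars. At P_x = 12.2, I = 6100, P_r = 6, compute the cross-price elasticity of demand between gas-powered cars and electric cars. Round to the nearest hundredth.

First evaluate Q_d: 23 − 4.1(12.2) + 0.009(6100) + 3.84(6) = 23 − 50.02 + 54.9 + 23.04 = 50.92.
∂Q_d/∂P_r = +3.84, so E_xy = 3.84·(6/50.92) ≈ 0.45.
E_xy > 0: the goods are substitutes.

0.45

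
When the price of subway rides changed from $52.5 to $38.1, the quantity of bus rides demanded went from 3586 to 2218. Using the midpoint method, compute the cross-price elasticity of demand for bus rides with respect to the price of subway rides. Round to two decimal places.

%ΔQ_x = (2218 − 3586)/[(3586+2218)/2] = -1368/2902 ≈ -0.4714.
%ΔP_y = (38.1 − 52.5)/[(52.5+38.1)/2] ≈ -0.3179.
E_xy = -0.4714/-0.3179 ≈ 1.48.
E_xy > 0, so bus rides and subway rides are substitutes.

1.48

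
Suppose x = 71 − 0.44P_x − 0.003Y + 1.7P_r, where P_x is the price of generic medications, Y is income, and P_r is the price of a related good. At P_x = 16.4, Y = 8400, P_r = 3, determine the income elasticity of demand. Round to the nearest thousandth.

First evaluate x: 71 − 0.44(16.4) − 0.003(8400) + 1.7(3) = 71 − 7.216 − 25.2 + 5.1 = 43.684.
∂x/∂Y = −0.003, so E_I = -0.003·(8400/43.684) ≈ -0.577.
E_I < 0: inferior good.

-0.577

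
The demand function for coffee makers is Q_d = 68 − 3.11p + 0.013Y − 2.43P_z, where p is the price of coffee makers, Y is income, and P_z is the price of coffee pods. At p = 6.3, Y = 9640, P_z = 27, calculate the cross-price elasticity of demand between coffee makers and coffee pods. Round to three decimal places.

At the given point, Q_d = 68 − 3.11(6.3) + 0.013(9640) − 2.43(27) = 68 − 19.593 + 125.32 − 65.61 = 108.117.
∂Q_d/∂P_z = −2.43, so E_xy = -2.43·(27/108.117) ≈ -0.607.
E_xy < 0: the goods are complements.

-0.607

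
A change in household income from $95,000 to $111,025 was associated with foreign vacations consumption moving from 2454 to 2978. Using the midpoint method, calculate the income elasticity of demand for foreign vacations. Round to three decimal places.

%ΔQ = (2978 − 2454)/[(2454+2978)/2] = 524/2716 ≈ 0.1929.
%ΔI = (111,025 − 95,000)/[(95,000+111,025)/2] = 16025/103012.5 ≈ 0.1556.
E_I = %ΔQ/%ΔI ≈ 1.240.
E_I > 1: normal good (luxury).

1.240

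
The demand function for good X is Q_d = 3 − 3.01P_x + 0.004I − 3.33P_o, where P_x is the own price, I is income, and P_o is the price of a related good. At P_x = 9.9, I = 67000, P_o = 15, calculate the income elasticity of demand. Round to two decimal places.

1.40

First evaluate Q_d: 3 − 3.01(9.9) + 0.004(67000) − 3.33(15) = 3 − 29.799 + 268 − 49.95 = 191.251.
∂Q_d/∂I = +0.004, so E_I = 0.004·(67000/191.251) ≈ 1.40.
E_I > 1: normal good (luxury).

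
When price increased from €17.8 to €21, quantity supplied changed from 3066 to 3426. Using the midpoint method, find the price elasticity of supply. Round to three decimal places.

0.672

%Δq = (3426 − 3066)/[(3066 + 3426)/2] = 360/3246 ≈ 0.1109.
%Δp = (21 − 17.8)/[(17.8 + 21)/2] = 3.2/19.4 ≈ 0.1649.
Arc elasticity E = %Δq/%Δp ≈ 0.1109/0.1649 ≈ 0.672.
|E| < 1: supply is inelastic over this range.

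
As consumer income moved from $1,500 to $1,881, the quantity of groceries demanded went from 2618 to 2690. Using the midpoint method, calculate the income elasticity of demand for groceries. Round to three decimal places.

0.120

%ΔQ = (2690 − 2618)/[(2618+2690)/2] = 72/2654 ≈ 0.0271.
%ΔI = (1,881 − 1,500)/[(1,500+1,881)/2] = 381/1690.5 ≈ 0.2254.
E_I = %ΔQ/%ΔI ≈ 0.120.
E_I ∈ (0,1): normal good (necessity).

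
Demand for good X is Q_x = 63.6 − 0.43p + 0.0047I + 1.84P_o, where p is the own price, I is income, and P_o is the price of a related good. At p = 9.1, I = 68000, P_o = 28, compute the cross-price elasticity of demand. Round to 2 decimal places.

0.12

Q_x = 63.6 − 0.43(9.1) + 0.0047(68000) + 1.84(28) = 63.6 − 3.913 + 319.6 + 51.52 = 430.807.
∂Q_x/∂P_o = +1.84, so E_xy = 1.84·(28/430.807) ≈ 0.12.
E_xy > 0: the goods are substitutes.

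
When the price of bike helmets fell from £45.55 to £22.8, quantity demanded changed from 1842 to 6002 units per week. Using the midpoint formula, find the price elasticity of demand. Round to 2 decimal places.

%Δq = (6002 − 1842)/[(1842 + 6002)/2] = 4160/3922 ≈ 1.0607.
%ΔP = (22.8 − 45.55)/[(45.55 + 22.8)/2] = -22.75/34.175 ≈ -0.6657.
Arc elasticity E = %Δq/%ΔP ≈ 1.0607/-0.6657 ≈ -1.59.
|E| > 1: demand is elastic over this range.

-1.59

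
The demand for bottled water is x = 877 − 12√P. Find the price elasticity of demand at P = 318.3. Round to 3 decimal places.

At P = 318.3, x = 662.9084.
dx/dP = −12/(2√P) = −12/(2·17.841).
Point elasticity E = (dx/dP)·(P/x) = -0.3363 × 318.3/662.9084 ≈ -0.161.
|E| < 1, so demand is inelastic at this price.

-0.161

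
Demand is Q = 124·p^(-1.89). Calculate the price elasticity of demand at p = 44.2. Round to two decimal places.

For a Cobb–Douglas (constant-elasticity) form Q = A·p^α·…, the elasticity with respect to p equals the exponent α at every point.
Here the exponent on p is -1.89, so the price elasticity of demand is -1.89.

-1.89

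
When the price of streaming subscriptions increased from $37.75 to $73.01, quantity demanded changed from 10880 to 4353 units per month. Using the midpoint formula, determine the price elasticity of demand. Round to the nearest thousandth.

-1.346

%ΔQ = (4353 − 10880)/[(10880 + 4353)/2] = -6527/7616.5 ≈ -0.8570.
%ΔP = (73.01 − 37.75)/[(37.75 + 73.01)/2] = 35.26/55.38 ≈ 0.6367.
Arc elasticity E = %ΔQ/%ΔP ≈ -0.8570/0.6367 ≈ -1.346.
|E| > 1: demand is elastic over this range.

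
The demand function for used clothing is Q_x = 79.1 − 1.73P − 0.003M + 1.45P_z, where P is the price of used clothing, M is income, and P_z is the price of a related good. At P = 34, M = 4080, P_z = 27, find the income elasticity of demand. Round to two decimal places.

Substituting, Q_x = 79.1 − 1.73(34) − 0.003(4080) + 1.45(27) = 79.1 − 58.82 − 12.24 + 39.15 = 47.19.
∂Q_x/∂M = −0.003, so E_I = -0.003·(4080/47.19) ≈ -0.26.
E_I < 0: inferior good.

-0.26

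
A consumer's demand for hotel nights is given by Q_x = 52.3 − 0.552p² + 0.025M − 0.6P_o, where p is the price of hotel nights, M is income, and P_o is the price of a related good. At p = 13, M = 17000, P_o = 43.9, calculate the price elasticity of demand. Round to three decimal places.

Q_x = 52.3 − 0.552(13)² + 0.025(17000) − 0.6(43.9) = 52.3 − 93.288 + 425 − 26.34 = 357.672.
∂Q_x/∂p = −2·0.552·p = -14.352, so E_p = -14.352·(13/357.672) ≈ -0.522.
|E_p| < 1: demand is inelastic.

-0.522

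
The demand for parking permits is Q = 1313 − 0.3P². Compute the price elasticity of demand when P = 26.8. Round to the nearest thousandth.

At P = 26.8, Q = 1097.528.
dQ/dP = −2·0.3·P = −16.08.
Point elasticity E = (dQ/dP)·(P/Q) = -16.08 × 26.8/1097.528 ≈ -0.393.
|E| < 1, so demand is inelastic at this price.

-0.393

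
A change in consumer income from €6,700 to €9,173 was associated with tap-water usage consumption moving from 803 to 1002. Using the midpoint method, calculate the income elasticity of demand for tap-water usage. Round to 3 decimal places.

%ΔQ = (1002 − 803)/[(803+1002)/2] = 199/902.5 ≈ 0.2205.
%ΔY = (9,173 − 6,700)/[(6,700+9,173)/2] = 2473/7936.5 ≈ 0.3116.
E_I = %ΔQ/%ΔY ≈ 0.708.
E_I ∈ (0,1): normal good (necessity).

0.708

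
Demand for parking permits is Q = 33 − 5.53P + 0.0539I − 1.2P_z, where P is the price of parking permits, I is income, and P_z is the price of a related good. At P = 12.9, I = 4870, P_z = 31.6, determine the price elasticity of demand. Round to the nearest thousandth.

-0.383

Q = 33 − 5.53(12.9) + 0.0539(4870) − 1.2(31.6) = 33 − 71.337 + 262.493 − 37.92 = 186.236.
∂Q/∂P = −5.53, so E_p = (−5.53)·(12.9/186.236) ≈ -0.383.
|E_p| < 1: demand is inelastic.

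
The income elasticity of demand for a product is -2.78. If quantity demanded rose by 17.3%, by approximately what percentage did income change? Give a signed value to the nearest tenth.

-6.2

%ΔQ ≈ E × %ΔI ⇒ %ΔI = %ΔQ / E = (17.3%)/(-2.78) ≈ -6.2%.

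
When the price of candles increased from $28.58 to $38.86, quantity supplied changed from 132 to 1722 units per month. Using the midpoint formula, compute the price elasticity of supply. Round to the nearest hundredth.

%ΔQ = (1722 − 132)/[(132 + 1722)/2] = 1590/927 ≈ 1.7152.
%Δp = (38.86 − 28.58)/[(28.58 + 38.86)/2] = 10.28/33.72 ≈ 0.3049.
Arc elasticity E = %ΔQ/%Δp ≈ 1.7152/0.3049 ≈ 5.63.
|E| > 1: supply is elastic over this range.

5.63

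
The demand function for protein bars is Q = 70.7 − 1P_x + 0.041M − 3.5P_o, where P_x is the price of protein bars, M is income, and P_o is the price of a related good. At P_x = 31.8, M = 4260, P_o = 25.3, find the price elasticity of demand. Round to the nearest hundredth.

-0.25

Evaluating quantity at (P_x, M, P_o) gives Q = 70.7 − 1(31.8) + 0.041(4260) − 3.5(25.3) = 70.7 − 31.8 + 174.66 − 88.55 = 125.01.
∂Q/∂P_x = −1, so E_p = (−1)·(31.8/125.01) ≈ -0.25.
|E_p| < 1: demand is inelastic.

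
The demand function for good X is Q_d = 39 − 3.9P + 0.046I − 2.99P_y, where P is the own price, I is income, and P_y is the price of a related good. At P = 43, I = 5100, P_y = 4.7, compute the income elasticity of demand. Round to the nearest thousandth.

Evaluating quantity at (P, I, P_y) gives Q_d = 39 − 3.9(43) + 0.046(5100) − 2.99(4.7) = 39 − 167.7 + 234.6 − 14.053 = 91.847.
∂Q_d/∂I = +0.046, so E_I = 0.046·(5100/91.847) ≈ 2.554.
E_I > 1: normal good (luxury).

2.554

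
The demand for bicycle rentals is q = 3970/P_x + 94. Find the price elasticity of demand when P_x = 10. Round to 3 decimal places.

At P_x = 10, q = 491.
dq/dP_x = −3970/P_x² = −39.7.
Point elasticity E = (dq/dP_x)·(P_x/q) = -39.7 × 10/491 ≈ -0.809.
|E| < 1, so demand is inelastic at this price.

-0.809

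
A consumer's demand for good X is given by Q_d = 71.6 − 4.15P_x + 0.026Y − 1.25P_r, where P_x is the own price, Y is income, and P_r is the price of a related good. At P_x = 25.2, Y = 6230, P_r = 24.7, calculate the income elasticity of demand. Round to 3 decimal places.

1.651

Q_d = 71.6 − 4.15(25.2) + 0.026(6230) − 1.25(24.7) = 71.6 − 104.58 + 161.98 − 30.875 = 98.125.
∂Q_d/∂Y = +0.026, so E_I = 0.026·(6230/98.125) ≈ 1.651.
E_I > 1: normal good (luxury).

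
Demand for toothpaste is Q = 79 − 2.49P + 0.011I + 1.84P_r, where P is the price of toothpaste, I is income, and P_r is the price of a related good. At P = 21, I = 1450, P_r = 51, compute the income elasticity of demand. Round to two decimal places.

Q = 79 − 2.49(21) + 0.011(1450) + 1.84(51) = 79 − 52.29 + 15.95 + 93.84 = 136.5.
∂Q/∂I = +0.011, so E_I = 0.011·(1450/136.5) ≈ 0.12.
E_I ∈ (0,1): normal good (necessity).

0.12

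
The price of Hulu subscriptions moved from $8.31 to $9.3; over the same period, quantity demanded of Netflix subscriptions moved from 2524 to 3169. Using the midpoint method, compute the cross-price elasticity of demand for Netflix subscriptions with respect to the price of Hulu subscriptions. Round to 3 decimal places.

2.015

%ΔQ_x = (3169 − 2524)/[(2524+3169)/2] = 645/2846.5 ≈ 0.2266.
%ΔP_y = (9.3 − 8.31)/[(8.31+9.3)/2] ≈ 0.1124.
E_xy = 0.2266/0.1124 ≈ 2.015.
E_xy > 0, so Netflix subscriptions and Hulu subscriptions are substitutes.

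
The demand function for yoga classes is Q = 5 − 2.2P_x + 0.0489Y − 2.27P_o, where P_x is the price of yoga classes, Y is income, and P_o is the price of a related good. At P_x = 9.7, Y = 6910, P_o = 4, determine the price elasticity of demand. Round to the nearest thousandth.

Q = 5 − 2.2(9.7) + 0.0489(6910) − 2.27(4) = 5 − 21.34 + 337.899 − 9.08 = 312.479.
∂Q/∂P_x = −2.2, so E_p = (−2.2)·(9.7/312.479) ≈ -0.068.
|E_p| < 1: demand is inelastic.

-0.068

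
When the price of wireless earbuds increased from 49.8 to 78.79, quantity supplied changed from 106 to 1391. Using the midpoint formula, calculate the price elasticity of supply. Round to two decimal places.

3.81

%Δq = (1391 − 106)/[(106 + 1391)/2] = 1285/748.5 ≈ 1.7168.
%Δp = (78.79 − 49.8)/[(49.8 + 78.79)/2] = 28.99/64.295 ≈ 0.4509.
Arc elasticity E = %Δq/%Δp ≈ 1.7168/0.4509 ≈ 3.81.
|E| > 1: supply is elastic over this range.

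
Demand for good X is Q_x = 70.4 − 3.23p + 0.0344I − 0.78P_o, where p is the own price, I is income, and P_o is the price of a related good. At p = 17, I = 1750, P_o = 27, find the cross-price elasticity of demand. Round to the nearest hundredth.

First evaluate Q_x: 70.4 − 3.23(17) + 0.0344(1750) − 0.78(27) = 70.4 − 54.91 + 60.2 − 21.06 = 54.63.
∂Q_x/∂P_o = −0.78, so E_xy = -0.78·(27/54.63) ≈ -0.39.
E_xy < 0: the goods are complements.

-0.39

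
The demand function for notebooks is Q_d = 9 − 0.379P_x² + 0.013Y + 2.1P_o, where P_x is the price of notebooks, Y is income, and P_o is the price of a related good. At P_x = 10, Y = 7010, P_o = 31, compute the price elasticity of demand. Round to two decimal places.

-0.60

At the given point, Q_d = 9 − 0.379(10)² + 0.013(7010) + 2.1(31) = 9 − 37.9 + 91.13 + 65.1 = 127.33.
∂Q_d/∂P_x = −2·0.379·P_x = -7.58, so E_p = -7.58·(10/127.33) ≈ -0.60.
|E_p| < 1: demand is inelastic.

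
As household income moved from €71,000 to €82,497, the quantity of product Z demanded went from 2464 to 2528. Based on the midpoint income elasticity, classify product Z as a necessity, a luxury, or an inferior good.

necessity

%ΔQ = (2528 − 2464)/[(2464+2528)/2] = 64/2496 ≈ 0.0256.
%ΔY = (82,497 − 71,000)/[(71,000+82,497)/2] = 11497/76748.5 ≈ 0.1498.
E_I = %ΔQ/%ΔY ≈ 0.171.
E_I ∈ (0,1): normal good (necessity).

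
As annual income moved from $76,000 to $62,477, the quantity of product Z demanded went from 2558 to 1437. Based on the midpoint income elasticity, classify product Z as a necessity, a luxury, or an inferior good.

luxury

%ΔQ = (1437 − 2558)/[(2558+1437)/2] = -1121/1997.5 ≈ -0.5612.
%ΔM = (62,477 − 76,000)/[(76,000+62,477)/2] = -13523/69238.5 ≈ -0.1953.
E_I = %ΔQ/%ΔM ≈ 2.873.
E_I > 1: normal good (luxury).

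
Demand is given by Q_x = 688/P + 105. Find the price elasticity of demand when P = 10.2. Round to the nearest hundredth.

-0.39

At P = 10.2, Q_x = 172.451.
dQ_x/dP = −688/P² = −6.6128.
Point elasticity E = (dQ_x/dP)·(P/Q_x) = -6.6128 × 10.2/172.451 ≈ -0.39.
|E| < 1, so demand is inelastic at this price.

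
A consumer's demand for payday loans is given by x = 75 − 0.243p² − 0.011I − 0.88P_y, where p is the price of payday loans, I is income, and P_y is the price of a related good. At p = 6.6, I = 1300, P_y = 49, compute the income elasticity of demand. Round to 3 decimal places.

-2.044

First evaluate x: 75 − 0.243(6.6)² − 0.011(1300) − 0.88(49) = 75 − 10.5851 − 14.3 − 43.12 = 6.9949.
∂x/∂I = −0.011, so E_I = -0.011·(1300/6.9949) ≈ -2.044.
E_I < 0: inferior good.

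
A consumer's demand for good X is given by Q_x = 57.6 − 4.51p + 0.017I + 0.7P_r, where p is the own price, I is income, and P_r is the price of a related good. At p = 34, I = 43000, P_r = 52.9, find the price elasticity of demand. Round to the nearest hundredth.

-0.23

At the given point, Q_x = 57.6 − 4.51(34) + 0.017(43000) + 0.7(52.9) = 57.6 − 153.34 + 731 + 37.03 = 672.29.
∂Q_x/∂p = −4.51, so E_p = (−4.51)·(34/672.29) ≈ -0.23.
|E_p| < 1: demand is inelastic.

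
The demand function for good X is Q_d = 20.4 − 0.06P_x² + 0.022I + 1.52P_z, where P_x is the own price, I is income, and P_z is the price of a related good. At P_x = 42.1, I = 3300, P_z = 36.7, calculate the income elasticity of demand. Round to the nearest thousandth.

1.711

At the given point, Q_d = 20.4 − 0.06(42.1)² + 0.022(3300) + 1.52(36.7) = 20.4 − 106.3446 + 72.6 + 55.784 = 42.4394.
∂Q_d/∂I = +0.022, so E_I = 0.022·(3300/42.4394) ≈ 1.711.
E_I > 1: normal good (luxury).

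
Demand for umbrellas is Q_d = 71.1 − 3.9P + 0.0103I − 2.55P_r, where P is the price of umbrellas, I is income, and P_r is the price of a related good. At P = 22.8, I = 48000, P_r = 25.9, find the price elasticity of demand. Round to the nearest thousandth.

Evaluating quantity at (P, I, P_r) gives Q_d = 71.1 − 3.9(22.8) + 0.0103(48000) − 2.55(25.9) = 71.1 − 88.92 + 494.4 − 66.045 = 410.535.
∂Q_d/∂P = −3.9, so E_p = (−3.9)·(22.8/410.535) ≈ -0.217.
|E_p| < 1: demand is inelastic.

-0.217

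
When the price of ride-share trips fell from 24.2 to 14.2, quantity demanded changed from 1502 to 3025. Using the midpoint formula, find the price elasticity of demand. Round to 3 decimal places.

%Δq = (3025 − 1502)/[(1502 + 3025)/2] = 1523/2263.5 ≈ 0.6729.
%ΔP = (14.2 − 24.2)/[(24.2 + 14.2)/2] = -10/19.2 ≈ -0.5208.
Arc elasticity E = %Δq/%ΔP ≈ 0.6729/-0.5208 ≈ -1.292.
|E| > 1: demand is elastic over this range.

-1.292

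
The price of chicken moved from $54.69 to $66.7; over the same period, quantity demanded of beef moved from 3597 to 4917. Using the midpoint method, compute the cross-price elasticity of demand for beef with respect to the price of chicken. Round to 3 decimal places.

%ΔQ_x = (4917 − 3597)/[(3597+4917)/2] = 1320/4257 ≈ 0.3101.
%ΔP_y = (66.7 − 54.69)/[(54.69+66.7)/2] ≈ 0.1979.
E_xy = 0.3101/0.1979 ≈ 1.567.
E_xy > 0, so beef and chicken are substitutes.

1.567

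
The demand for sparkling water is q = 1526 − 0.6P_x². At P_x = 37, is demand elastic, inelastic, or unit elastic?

elastic

At P_x = 37, q = 704.6.
dq/dP_x = −2·0.6·P_x = −44.4.
Point elasticity E = (dq/dP_x)·(P_x/q) = -44.4 × 37/704.6 ≈ -2.332.
|E| ≈ 2.332 > 1, so demand is elastic.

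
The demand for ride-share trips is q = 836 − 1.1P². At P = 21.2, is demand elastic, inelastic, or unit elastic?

At P = 21.2, q = 341.616.
dq/dP = −2·1.1·P = −46.64.
Point elasticity E = (dq/dP)·(P/q) = -46.64 × 21.2/341.616 ≈ -2.894.
|E| ≈ 2.894 > 1, so demand is elastic.

elastic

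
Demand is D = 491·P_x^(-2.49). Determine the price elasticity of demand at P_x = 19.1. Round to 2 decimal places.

For a Cobb–Douglas (constant-elasticity) form D = A·P_x^α·…, the elasticity with respect to P_x equals the exponent α at every point.
Here the exponent on P_x is -2.49, so the price elasticity of demand is -2.49.

-2.49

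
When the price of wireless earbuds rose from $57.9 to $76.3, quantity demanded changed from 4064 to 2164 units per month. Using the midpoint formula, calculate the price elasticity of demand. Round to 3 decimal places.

-2.225

%Δq = (2164 − 4064)/[(4064 + 2164)/2] = -1900/3114 ≈ -0.6101.
%Δp = (76.3 − 57.9)/[(57.9 + 76.3)/2] = 18.4/67.1 ≈ 0.2742.
Arc elasticity E = %Δq/%Δp ≈ -0.6101/0.2742 ≈ -2.225.
|E| > 1: demand is elastic over this range.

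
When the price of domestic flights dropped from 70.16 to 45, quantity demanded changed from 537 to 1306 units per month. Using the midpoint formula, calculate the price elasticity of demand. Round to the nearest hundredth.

-1.91

%Δq = (1306 − 537)/[(537 + 1306)/2] = 769/921.5 ≈ 0.8345.
%Δp = (45 − 70.16)/[(70.16 + 45)/2] = -25.16/57.58 ≈ -0.4370.
Arc elasticity E = %Δq/%Δp ≈ 0.8345/-0.4370 ≈ -1.91.
|E| > 1: demand is elastic over this range.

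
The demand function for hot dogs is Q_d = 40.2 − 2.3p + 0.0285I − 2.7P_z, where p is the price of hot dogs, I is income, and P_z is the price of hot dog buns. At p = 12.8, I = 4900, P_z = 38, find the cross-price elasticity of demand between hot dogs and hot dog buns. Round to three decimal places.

At the given point, Q_d = 40.2 − 2.3(12.8) + 0.0285(4900) − 2.7(38) = 40.2 − 29.44 + 139.65 − 102.6 = 47.81.
∂Q_d/∂P_z = −2.7, so E_xy = -2.7·(38/47.81) ≈ -2.146.
E_xy < 0: the goods are complements.

-2.146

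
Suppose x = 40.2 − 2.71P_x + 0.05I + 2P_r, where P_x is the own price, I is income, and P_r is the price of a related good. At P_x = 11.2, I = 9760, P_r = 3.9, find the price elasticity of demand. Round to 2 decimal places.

x = 40.2 − 2.71(11.2) + 0.05(9760) + 2(3.9) = 40.2 − 30.352 + 488 + 7.8 = 505.648.
∂x/∂P_x = −2.71, so E_p = (−2.71)·(11.2/505.648) ≈ -0.06.
|E_p| < 1: demand is inelastic.

-0.06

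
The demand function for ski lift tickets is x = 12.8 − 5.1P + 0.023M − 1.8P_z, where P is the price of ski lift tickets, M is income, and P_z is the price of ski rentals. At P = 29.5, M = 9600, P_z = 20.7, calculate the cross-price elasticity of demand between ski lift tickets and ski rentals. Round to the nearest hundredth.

At the given point, x = 12.8 − 5.1(29.5) + 0.023(9600) − 1.8(20.7) = 12.8 − 150.45 + 220.8 − 37.26 = 45.89.
∂x/∂P_z = −1.8, so E_xy = -1.8·(20.7/45.89) ≈ -0.81.
E_xy < 0: the goods are complements.

-0.81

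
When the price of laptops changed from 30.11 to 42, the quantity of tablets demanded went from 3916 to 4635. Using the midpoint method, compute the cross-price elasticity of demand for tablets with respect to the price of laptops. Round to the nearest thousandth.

%ΔQ_x = (4635 − 3916)/[(3916+4635)/2] = 719/4275.5 ≈ 0.1682.
%ΔP_y = (42 − 30.11)/[(30.11+42)/2] ≈ 0.3298.
E_xy = 0.1682/0.3298 ≈ 0.510.
E_xy > 0, so tablets and laptops are substitutes.

0.510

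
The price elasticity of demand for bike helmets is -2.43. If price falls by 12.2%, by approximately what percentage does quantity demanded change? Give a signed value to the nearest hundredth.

%ΔQ ≈ E × %ΔP = (-2.43) × (-12.2%) ≈ 29.65%.

29.65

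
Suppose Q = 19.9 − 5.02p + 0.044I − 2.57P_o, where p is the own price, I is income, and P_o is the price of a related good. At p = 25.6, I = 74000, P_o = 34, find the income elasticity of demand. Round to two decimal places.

1.06

Q = 19.9 − 5.02(25.6) + 0.044(74000) − 2.57(34) = 19.9 − 128.512 + 3256 − 87.38 = 3060.008.
∂Q/∂I = +0.044, so E_I = 0.044·(74000/3060.008) ≈ 1.06.
E_I > 1: normal good (luxury).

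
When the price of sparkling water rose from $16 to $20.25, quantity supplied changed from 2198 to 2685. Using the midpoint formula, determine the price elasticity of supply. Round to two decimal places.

%ΔQ = (2685 − 2198)/[(2198 + 2685)/2] = 487/2441.5 ≈ 0.1995.
%Δp = (20.25 − 16)/[(16 + 20.25)/2] = 4.25/18.125 ≈ 0.2345.
Arc elasticity E = %ΔQ/%Δp ≈ 0.1995/0.2345 ≈ 0.85.
|E| < 1: supply is inelastic over this range.

0.85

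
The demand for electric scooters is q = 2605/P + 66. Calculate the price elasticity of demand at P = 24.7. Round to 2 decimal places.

At P = 24.7, q = 171.4656.
dq/dP = −2605/P² = −4.2699.
Point elasticity E = (dq/dP)·(P/q) = -4.2699 × 24.7/171.4656 ≈ -0.62.
|E| < 1, so demand is inelastic at this price.

-0.62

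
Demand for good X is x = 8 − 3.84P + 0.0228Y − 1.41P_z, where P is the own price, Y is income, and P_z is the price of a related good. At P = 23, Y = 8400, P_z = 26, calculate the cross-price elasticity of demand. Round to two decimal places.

-0.49

x = 8 − 3.84(23) + 0.0228(8400) − 1.41(26) = 8 − 88.32 + 191.52 − 36.66 = 74.54.
∂x/∂P_z = −1.41, so E_xy = -1.41·(26/74.54) ≈ -0.49.
E_xy < 0: the goods are complements.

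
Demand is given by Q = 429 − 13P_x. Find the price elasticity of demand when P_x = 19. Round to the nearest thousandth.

-1.357

At P_x = 19, Q = 182.
dQ/dP_x = −13.
Point elasticity E = (dQ/dP_x)·(P_x/Q) = -13 × 19/182 ≈ -1.357.
|E| > 1, so demand is elastic at this price.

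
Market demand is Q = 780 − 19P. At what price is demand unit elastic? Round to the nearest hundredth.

20.53

For linear demand Q = a − bP, E = −bP/(a − bP). |E| = 1 ⇒ bP = a − bP ⇒ P = a/(2b).
P = 780/(2·19) ≈ 20.53.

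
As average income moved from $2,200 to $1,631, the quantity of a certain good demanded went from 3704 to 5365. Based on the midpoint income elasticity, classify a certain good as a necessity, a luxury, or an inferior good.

%ΔQ = (5365 − 3704)/[(3704+5365)/2] = 1661/4534.5 ≈ 0.3663.
%ΔI = (1,631 − 2,200)/[(2,200+1,631)/2] = -569/1915.5 ≈ -0.2971.
E_I = %ΔQ/%ΔI ≈ -1.233.
E_I < 0: inferior good.

inferior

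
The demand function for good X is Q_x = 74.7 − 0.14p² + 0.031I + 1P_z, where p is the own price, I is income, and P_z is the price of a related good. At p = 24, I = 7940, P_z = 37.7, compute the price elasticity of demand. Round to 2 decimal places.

At the given point, Q_x = 74.7 − 0.14(24)² + 0.031(7940) + 1(37.7) = 74.7 − 80.64 + 246.14 + 37.7 = 277.9.
∂Q_x/∂p = −2·0.14·p = -6.72, so E_p = -6.72·(24/277.9) ≈ -0.58.
|E_p| < 1: demand is inelastic.

-0.58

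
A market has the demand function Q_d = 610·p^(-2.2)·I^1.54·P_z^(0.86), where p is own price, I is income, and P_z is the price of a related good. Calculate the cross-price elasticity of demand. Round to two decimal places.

0.86

For a Cobb–Douglas (constant-elasticity) form Q_d = A·P_z^α·…, the elasticity with respect to P_z equals the exponent α at every point.
Here the exponent on P_z is 0.86, so the cross-price elasticity of demand is 0.86.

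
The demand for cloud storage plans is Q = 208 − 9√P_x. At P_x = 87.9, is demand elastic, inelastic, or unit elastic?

inelastic

At P_x = 87.9, Q = 123.6205.
dQ/dP_x = −9/(2√P_x) = −9/(2·9.3755).
Point elasticity E = (dQ/dP_x)·(P_x/Q) = -0.48 × 87.9/123.6205 ≈ -0.341.
|E| ≈ 0.341 < 1, so demand is inelastic.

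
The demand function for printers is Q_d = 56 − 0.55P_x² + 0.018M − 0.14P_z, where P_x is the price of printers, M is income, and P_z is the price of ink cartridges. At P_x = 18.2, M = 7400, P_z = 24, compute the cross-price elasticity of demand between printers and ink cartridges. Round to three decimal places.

-0.919

Substituting, Q_d = 56 − 0.55(18.2)² + 0.018(7400) − 0.14(24) = 56 − 182.182 + 133.2 − 3.36 = 3.658.
∂Q_d/∂P_z = −0.14, so E_xy = -0.14·(24/3.658) ≈ -0.919.
E_xy < 0: the goods are complements.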